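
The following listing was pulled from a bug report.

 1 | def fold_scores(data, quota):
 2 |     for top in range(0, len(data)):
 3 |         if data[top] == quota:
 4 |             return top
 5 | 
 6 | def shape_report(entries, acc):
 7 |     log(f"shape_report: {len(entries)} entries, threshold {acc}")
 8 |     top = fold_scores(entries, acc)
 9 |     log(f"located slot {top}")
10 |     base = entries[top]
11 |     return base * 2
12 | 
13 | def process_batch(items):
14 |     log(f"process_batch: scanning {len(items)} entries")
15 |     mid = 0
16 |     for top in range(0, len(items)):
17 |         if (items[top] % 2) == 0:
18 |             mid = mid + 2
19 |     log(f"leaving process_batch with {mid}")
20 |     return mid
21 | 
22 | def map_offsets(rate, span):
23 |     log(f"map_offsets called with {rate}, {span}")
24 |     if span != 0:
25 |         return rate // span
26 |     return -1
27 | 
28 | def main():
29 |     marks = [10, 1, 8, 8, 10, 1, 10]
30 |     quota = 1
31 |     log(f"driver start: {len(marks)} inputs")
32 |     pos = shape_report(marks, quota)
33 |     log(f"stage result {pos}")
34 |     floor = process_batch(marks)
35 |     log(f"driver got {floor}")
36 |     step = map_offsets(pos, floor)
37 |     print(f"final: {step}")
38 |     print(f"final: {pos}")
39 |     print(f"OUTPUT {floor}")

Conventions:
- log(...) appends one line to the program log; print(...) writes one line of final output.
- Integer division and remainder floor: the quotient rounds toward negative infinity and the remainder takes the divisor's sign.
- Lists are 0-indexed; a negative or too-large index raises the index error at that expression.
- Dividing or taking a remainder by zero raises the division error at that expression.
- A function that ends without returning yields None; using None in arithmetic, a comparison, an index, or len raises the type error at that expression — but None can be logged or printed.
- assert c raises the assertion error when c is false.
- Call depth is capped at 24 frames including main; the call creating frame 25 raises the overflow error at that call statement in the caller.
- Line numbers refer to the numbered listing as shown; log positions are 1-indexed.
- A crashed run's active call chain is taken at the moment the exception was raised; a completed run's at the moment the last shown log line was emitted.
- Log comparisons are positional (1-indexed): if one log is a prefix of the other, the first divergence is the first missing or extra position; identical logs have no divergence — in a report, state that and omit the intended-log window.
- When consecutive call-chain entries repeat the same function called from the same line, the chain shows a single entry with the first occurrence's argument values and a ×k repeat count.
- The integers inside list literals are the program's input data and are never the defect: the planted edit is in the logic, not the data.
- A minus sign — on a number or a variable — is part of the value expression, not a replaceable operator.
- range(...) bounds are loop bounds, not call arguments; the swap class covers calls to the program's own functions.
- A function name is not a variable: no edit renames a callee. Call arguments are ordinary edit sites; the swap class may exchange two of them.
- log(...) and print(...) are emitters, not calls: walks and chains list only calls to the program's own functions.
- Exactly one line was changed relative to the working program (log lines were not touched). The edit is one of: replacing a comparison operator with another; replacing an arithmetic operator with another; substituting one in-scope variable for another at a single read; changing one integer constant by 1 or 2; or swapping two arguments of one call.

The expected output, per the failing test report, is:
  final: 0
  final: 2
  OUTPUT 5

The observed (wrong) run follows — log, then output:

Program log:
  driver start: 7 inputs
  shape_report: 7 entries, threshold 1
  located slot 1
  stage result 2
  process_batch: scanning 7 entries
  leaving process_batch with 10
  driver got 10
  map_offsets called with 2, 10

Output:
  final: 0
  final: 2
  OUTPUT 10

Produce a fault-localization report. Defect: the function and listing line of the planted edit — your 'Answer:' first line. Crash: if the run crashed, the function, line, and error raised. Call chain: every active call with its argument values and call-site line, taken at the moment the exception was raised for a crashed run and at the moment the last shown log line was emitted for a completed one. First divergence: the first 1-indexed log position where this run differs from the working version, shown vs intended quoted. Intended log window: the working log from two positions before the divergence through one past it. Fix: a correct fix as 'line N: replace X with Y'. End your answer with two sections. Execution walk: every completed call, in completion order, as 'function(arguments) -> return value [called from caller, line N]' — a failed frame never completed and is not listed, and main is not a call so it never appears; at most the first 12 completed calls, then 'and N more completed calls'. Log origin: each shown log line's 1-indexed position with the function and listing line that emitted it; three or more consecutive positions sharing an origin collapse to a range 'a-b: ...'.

Answer: the defect is in process_batch at line 18.
Key observation: At log position 6 the runs split — shown 'leaving process_batch with 10', but the working version logs 'leaving process_batch with 5'.
Call chain: main -> map_offsets(2, 10) (called at line 36).
First divergence: position 6; shown 'leaving process_batch with 10' vs intended 'leaving process_batch with 5'.
Intended log window:
  4: stage result 2
  5: process_batch: scanning 7 entries
  6: leaving process_batch with 5
  7: driver got 5
Execution walk:
  fold_scores([10, 1, 8, 8, 10, 1, 10], 1) -> 1  [called from shape_report, line 8]
  shape_report([10, 1, 8, 8, 10, 1, 10], 1) -> 2  [called from main, line 32]
  process_batch([10, 1, 8, 8, 10, 1, 10]) -> 10  [called from main, line 34]
  map_offsets(2, 10) -> 0  [called from main, line 36]
Origin of each log line:
  1: emitted by main (line 31)
  2: emitted by shape_report (line 7)
  3: emitted by shape_report (line 9)
  4: emitted by main (line 33)
  5: emitted by process_batch (line 14)
  6: emitted by process_batch (line 19)
  7: emitted by main (line 35)
  8: emitted by map_offsets (line 23)
A correct fix: line 18: replace `2` with `1`.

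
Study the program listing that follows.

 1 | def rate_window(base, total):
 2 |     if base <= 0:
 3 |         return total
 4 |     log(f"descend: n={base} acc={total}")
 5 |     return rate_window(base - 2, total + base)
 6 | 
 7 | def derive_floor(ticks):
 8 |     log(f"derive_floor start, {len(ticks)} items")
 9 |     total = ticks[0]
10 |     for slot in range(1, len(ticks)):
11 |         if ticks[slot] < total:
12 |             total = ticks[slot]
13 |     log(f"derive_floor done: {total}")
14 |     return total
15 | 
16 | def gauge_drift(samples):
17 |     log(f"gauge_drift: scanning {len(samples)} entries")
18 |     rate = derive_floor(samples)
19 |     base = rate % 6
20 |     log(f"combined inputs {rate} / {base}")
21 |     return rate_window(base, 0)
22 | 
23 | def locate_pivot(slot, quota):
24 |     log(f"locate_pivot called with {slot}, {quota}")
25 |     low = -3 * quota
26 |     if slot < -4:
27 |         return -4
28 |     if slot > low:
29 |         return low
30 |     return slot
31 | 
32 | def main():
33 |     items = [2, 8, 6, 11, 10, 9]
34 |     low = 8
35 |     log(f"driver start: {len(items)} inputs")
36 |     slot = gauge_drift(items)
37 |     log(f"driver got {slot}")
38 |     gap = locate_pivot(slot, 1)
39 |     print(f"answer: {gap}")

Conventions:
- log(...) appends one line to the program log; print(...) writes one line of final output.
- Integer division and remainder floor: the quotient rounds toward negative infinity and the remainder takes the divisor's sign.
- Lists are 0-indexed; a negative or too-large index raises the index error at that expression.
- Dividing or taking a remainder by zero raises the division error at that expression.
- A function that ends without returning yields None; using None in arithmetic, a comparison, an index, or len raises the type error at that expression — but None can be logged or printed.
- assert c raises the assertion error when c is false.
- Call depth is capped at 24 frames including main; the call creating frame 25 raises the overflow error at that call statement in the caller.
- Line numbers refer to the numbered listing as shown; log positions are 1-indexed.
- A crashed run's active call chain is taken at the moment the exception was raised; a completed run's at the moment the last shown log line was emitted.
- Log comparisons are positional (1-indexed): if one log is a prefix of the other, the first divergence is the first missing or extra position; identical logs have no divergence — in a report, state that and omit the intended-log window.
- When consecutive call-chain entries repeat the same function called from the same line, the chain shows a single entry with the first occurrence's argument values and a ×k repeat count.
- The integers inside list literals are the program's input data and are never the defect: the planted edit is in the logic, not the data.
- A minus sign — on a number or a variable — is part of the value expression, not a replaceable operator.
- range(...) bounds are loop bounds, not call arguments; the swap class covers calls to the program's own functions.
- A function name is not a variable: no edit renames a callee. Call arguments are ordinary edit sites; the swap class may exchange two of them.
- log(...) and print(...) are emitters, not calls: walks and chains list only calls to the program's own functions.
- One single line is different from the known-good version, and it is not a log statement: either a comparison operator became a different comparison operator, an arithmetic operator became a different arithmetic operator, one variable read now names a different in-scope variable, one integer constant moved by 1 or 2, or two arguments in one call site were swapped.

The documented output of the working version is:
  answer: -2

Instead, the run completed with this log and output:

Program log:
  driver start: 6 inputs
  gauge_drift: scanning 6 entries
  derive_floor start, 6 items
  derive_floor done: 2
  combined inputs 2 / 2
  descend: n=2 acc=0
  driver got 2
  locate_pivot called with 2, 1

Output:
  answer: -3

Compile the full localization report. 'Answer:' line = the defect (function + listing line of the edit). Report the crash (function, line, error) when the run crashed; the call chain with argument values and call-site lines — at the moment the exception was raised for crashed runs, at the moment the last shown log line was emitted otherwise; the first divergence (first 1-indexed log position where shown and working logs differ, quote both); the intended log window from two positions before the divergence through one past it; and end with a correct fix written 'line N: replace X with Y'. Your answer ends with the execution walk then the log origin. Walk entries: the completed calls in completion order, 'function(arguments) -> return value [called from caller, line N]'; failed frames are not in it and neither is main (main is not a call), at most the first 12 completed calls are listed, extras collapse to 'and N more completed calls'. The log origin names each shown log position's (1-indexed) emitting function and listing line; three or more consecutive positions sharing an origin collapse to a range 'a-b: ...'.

Answer: the defect is in locate_pivot at line 25.
Core observation: Every logged value matches the working version; the printed result is what differs.
Call chain: main -> locate_pivot(2, 1) (called at line 38).
First divergence: none; the two logs match at every position.
Execution walk:
  derive_floor([2, 8, 6, 11, 10, 9]) -> 2  [called from gauge_drift, line 18]
  rate_window(0, 2) -> 2  [called from rate_window, line 5]
  rate_window(2, 0) -> 2  [called from gauge_drift, line 21]
  gauge_drift([2, 8, 6, 11, 10, 9]) -> 2  [called from main, line 36]
  locate_pivot(2, 1) -> -3  [called from main, line 38]
Log origin:
  1: from main, line 35
  2: from gauge_drift, line 17
  3: from derive_floor, line 8
  4: from derive_floor, line 13
  5: from gauge_drift, line 20
  6: from rate_window, line 4
  7: from main, line 37
  8: from locate_pivot, line 24
A correct fix: line 25: replace `*` with `+`.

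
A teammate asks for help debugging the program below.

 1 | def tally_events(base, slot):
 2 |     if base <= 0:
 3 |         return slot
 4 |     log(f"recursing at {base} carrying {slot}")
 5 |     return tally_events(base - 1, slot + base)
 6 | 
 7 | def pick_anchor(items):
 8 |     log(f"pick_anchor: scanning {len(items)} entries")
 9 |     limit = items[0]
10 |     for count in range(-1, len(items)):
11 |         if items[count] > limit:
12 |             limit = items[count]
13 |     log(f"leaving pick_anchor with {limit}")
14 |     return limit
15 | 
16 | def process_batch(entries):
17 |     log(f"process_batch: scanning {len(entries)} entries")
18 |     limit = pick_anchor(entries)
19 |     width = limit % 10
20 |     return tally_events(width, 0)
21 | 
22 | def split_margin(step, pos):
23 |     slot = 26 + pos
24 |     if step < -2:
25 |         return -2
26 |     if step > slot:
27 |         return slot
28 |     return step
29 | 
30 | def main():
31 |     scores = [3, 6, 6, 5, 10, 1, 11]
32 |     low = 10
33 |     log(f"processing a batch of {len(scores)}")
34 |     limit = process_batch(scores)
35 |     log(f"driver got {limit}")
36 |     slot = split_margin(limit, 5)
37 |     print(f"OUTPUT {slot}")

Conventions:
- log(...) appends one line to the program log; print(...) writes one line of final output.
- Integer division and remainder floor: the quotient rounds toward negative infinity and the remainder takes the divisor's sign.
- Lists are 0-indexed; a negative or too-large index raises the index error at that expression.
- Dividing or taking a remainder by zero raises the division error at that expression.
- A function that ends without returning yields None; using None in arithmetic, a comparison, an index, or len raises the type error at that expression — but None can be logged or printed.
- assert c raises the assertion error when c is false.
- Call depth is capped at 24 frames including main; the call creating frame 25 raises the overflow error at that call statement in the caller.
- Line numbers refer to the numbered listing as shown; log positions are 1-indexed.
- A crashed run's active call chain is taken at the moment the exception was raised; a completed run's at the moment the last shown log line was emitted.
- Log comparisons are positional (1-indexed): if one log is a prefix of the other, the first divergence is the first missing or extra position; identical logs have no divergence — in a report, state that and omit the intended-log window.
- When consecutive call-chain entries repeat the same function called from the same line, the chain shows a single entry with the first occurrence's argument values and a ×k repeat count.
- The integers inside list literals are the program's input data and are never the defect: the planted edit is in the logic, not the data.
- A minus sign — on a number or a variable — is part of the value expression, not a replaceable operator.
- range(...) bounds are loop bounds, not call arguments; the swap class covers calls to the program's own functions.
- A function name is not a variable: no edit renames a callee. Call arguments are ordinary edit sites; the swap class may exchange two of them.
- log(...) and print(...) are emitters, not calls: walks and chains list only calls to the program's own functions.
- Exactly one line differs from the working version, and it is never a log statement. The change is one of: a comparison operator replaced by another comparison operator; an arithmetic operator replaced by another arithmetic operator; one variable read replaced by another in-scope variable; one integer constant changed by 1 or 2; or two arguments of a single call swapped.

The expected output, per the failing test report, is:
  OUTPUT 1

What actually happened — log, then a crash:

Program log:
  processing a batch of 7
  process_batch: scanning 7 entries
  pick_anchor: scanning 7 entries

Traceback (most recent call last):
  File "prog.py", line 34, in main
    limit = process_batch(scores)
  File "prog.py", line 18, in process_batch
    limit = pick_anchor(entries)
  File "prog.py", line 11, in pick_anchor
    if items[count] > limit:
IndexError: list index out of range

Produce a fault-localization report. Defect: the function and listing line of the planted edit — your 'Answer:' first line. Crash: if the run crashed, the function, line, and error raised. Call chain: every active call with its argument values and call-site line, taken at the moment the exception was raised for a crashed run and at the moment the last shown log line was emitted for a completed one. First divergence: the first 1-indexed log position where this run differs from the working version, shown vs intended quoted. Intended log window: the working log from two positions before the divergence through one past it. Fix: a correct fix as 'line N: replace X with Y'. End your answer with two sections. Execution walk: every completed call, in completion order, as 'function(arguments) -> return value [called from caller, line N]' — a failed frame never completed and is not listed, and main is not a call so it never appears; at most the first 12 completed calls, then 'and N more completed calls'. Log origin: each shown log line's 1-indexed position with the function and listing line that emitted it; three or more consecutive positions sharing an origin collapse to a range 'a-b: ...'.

Answer: the defect is in pick_anchor at line 10.
Key observation: The shown log is a 3-line prefix of the intended one, whose next entry is 'leaving pick_anchor with 11'.
Crash: pick_anchor, line 11, IndexError.
Call chain: main -> process_batch([3, 6, 6, 5, 10, 1, 11]) (called at line 34) -> pick_anchor([3, 6, 6, 5, 10, 1, 11]) (called at line 18).
First divergence: position 4 — after 3 matching lines the faulty run goes silent; intended next line 'leaving pick_anchor with 11'.
Intended log window:
  2: process_batch: scanning 7 entries
  3: pick_anchor: scanning 7 entries
  4: leaving pick_anchor with 11
  5: recursing at 1 carrying 0
Execution walk:
  (no call completed)
Origin of each log line:
  1: emitted by main (line 33)
  2: emitted by process_batch (line 17)
  3: emitted by pick_anchor (line 8)
A correct fix: line 10: replace `-1` with `1`.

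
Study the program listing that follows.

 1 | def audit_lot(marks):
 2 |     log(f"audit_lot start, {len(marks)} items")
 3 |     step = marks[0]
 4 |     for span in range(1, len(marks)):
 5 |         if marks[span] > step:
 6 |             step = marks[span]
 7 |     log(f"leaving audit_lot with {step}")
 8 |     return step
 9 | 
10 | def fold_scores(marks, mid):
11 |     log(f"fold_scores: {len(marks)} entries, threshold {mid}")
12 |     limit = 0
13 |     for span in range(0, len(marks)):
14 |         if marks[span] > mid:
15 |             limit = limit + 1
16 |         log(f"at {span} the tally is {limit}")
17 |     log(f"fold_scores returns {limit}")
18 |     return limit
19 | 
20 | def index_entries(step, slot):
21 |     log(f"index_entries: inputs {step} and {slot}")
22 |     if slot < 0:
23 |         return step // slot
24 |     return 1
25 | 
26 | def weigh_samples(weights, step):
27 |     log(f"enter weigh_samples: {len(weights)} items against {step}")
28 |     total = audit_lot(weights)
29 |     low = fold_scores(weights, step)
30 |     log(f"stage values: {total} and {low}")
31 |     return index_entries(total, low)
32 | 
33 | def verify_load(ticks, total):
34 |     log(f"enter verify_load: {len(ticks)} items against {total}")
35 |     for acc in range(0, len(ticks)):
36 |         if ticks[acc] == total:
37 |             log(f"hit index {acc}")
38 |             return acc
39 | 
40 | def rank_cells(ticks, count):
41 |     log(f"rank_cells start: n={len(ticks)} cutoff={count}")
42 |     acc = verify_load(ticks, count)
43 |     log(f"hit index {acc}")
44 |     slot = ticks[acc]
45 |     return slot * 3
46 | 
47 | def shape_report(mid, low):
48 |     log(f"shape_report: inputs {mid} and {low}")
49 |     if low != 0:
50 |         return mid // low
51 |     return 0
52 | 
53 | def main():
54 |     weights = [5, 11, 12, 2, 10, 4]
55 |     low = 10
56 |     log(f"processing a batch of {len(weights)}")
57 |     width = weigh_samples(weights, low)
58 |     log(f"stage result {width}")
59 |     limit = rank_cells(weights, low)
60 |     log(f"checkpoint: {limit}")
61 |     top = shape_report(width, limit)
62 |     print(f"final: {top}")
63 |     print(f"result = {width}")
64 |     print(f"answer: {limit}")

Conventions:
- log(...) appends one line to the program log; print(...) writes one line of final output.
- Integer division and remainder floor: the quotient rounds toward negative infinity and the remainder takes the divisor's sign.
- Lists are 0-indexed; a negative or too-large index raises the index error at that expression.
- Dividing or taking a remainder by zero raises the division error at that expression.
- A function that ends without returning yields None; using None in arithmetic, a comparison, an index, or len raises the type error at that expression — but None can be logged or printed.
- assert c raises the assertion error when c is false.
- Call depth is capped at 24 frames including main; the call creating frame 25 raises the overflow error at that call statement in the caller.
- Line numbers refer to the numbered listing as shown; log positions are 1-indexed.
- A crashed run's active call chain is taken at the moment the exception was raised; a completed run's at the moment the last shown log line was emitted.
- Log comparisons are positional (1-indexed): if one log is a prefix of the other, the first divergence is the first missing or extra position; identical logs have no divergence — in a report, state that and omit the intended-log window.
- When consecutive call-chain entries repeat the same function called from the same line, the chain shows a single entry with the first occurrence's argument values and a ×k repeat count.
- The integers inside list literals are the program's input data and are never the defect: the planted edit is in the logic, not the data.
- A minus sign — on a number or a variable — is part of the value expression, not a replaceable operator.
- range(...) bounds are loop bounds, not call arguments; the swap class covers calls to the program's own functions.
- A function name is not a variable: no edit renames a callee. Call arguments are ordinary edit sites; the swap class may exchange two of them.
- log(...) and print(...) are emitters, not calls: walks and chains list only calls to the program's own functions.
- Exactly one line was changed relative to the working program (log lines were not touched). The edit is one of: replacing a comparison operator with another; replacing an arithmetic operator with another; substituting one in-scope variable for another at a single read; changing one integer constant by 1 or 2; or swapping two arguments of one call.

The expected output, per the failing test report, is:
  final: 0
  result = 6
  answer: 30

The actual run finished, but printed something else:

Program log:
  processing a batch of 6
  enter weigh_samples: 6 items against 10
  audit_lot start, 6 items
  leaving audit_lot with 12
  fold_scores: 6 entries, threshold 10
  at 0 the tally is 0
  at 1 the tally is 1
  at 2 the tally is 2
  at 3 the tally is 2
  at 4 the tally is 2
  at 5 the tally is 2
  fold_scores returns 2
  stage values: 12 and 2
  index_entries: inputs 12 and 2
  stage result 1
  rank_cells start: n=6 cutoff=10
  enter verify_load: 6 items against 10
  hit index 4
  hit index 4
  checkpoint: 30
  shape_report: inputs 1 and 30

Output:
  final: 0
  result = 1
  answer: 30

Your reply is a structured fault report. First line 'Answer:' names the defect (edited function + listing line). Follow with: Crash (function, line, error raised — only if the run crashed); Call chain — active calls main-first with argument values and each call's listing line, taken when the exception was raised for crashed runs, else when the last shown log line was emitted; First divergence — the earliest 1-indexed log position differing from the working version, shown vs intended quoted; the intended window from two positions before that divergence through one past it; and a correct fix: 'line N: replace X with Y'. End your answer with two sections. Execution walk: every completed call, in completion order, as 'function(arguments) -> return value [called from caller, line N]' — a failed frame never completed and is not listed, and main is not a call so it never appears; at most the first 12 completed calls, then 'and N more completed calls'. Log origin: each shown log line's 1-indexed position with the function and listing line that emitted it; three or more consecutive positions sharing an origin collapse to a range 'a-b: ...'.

Answer: the defect is in index_entries at line 22.
Key observation: Position 15 is the first bad log line: 'stage result 1' should read 'stage result 6'.
Call chain: main -> shape_report(1, 30) (called at line 61).
First divergence: at position 15 the run shows 'stage result 1' where the working version logs 'stage result 6'.
Intended log window:
  13: stage values: 12 and 2
  14: index_entries: inputs 12 and 2
  15: stage result 6
  16: rank_cells start: n=6 cutoff=10
Execution walk:
  audit_lot([5, 11, 12, 2, 10, 4]) -> 12  [called from weigh_samples, line 28]
  fold_scores([5, 11, 12, 2, 10, 4], 10) -> 2  [called from weigh_samples, line 29]
  index_entries(12, 2) -> 1  [called from weigh_samples, line 31]
  weigh_samples([5, 11, 12, 2, 10, 4], 10) -> 1  [called from main, line 57]
  verify_load([5, 11, 12, 2, 10, 4], 10) -> 4  [called from rank_cells, line 42]
  rank_cells([5, 11, 12, 2, 10, 4], 10) -> 30  [called from main, line 59]
  shape_report(1, 30) -> 0  [called from main, line 61]
Log line origins:
  1 — main, line 56
  2 — weigh_samples, line 27
  3 — audit_lot, line 2
  4 — audit_lot, line 7
  5 — fold_scores, line 11
  6-11 — fold_scores, line 16
  12 — fold_scores, line 17
  13 — weigh_samples, line 30
  14 — index_entries, line 21
  15 — main, line 58
  16 — rank_cells, line 41
  17 — verify_load, line 34
  18 — verify_load, line 37
  19 — rank_cells, line 43
  20 — main, line 60
  21 — shape_report, line 48
A correct fix: line 22: replace `<` with `!=`.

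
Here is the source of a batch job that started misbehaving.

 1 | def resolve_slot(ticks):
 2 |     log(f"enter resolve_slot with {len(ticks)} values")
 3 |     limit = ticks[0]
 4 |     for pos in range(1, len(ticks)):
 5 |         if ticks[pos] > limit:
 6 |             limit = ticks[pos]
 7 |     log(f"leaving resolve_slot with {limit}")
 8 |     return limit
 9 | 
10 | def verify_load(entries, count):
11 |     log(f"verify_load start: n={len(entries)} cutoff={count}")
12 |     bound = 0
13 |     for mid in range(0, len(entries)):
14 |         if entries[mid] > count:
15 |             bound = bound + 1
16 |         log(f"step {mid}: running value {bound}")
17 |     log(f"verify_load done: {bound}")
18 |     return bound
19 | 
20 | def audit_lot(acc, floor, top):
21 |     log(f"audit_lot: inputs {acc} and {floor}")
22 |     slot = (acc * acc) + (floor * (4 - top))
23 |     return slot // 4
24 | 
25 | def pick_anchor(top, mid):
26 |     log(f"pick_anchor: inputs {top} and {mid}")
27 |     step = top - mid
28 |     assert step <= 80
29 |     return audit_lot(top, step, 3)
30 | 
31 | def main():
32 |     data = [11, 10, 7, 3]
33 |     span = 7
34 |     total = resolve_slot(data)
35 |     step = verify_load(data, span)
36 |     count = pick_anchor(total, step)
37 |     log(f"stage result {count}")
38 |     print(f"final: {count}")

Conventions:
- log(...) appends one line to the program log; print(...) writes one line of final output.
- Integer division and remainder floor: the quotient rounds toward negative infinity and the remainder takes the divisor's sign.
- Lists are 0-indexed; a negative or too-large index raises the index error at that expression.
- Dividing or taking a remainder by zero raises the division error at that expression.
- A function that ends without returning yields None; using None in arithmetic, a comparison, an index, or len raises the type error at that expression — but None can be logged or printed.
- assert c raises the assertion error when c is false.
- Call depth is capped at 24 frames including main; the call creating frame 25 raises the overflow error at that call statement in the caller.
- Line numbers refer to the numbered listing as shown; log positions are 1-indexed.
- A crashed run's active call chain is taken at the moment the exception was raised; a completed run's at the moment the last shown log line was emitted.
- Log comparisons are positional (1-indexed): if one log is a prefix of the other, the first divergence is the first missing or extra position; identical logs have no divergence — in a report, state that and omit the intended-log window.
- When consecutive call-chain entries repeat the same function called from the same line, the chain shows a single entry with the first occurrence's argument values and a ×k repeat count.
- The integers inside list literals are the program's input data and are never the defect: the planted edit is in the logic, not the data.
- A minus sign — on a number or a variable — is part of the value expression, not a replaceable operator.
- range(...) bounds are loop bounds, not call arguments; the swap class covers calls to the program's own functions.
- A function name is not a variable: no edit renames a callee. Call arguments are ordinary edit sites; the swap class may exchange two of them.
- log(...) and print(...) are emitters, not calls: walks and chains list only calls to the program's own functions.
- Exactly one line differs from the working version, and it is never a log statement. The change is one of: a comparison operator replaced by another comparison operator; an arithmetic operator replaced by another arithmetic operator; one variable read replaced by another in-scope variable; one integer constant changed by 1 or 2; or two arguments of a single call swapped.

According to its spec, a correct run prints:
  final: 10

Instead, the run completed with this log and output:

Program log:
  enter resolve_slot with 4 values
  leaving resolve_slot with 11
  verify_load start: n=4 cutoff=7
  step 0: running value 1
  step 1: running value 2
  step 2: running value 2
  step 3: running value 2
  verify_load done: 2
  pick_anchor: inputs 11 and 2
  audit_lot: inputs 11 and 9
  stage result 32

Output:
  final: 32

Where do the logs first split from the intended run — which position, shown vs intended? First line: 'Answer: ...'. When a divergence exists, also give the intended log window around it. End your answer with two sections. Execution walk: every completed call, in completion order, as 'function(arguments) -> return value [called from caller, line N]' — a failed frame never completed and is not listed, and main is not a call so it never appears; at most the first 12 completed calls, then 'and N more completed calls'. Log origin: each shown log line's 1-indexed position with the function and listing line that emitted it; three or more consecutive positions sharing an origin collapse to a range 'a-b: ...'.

Answer: position 11 — the shown line 'stage result 32' should read 'stage result 10'.
Intended log window:
  9: pick_anchor: inputs 11 and 2
  10: audit_lot: inputs 11 and 9
  11: stage result 10
Execution walk:
  resolve_slot([11, 10, 7, 3]) -> 11  [called from main, line 34]
  verify_load([11, 10, 7, 3], 7) -> 2  [called from main, line 35]
  audit_lot(11, 9, 3) -> 32  [called from pick_anchor, line 29]
  pick_anchor(11, 2) -> 32  [called from main, line 36]
Log origin:
  1: logged in resolve_slot at line 2
  2: logged in resolve_slot at line 7
  3: logged in verify_load at line 11
  4-7: logged in verify_load at line 16
  8: logged in verify_load at line 17
  9: logged in pick_anchor at line 26
  10: logged in audit_lot at line 21
  11: logged in main at line 37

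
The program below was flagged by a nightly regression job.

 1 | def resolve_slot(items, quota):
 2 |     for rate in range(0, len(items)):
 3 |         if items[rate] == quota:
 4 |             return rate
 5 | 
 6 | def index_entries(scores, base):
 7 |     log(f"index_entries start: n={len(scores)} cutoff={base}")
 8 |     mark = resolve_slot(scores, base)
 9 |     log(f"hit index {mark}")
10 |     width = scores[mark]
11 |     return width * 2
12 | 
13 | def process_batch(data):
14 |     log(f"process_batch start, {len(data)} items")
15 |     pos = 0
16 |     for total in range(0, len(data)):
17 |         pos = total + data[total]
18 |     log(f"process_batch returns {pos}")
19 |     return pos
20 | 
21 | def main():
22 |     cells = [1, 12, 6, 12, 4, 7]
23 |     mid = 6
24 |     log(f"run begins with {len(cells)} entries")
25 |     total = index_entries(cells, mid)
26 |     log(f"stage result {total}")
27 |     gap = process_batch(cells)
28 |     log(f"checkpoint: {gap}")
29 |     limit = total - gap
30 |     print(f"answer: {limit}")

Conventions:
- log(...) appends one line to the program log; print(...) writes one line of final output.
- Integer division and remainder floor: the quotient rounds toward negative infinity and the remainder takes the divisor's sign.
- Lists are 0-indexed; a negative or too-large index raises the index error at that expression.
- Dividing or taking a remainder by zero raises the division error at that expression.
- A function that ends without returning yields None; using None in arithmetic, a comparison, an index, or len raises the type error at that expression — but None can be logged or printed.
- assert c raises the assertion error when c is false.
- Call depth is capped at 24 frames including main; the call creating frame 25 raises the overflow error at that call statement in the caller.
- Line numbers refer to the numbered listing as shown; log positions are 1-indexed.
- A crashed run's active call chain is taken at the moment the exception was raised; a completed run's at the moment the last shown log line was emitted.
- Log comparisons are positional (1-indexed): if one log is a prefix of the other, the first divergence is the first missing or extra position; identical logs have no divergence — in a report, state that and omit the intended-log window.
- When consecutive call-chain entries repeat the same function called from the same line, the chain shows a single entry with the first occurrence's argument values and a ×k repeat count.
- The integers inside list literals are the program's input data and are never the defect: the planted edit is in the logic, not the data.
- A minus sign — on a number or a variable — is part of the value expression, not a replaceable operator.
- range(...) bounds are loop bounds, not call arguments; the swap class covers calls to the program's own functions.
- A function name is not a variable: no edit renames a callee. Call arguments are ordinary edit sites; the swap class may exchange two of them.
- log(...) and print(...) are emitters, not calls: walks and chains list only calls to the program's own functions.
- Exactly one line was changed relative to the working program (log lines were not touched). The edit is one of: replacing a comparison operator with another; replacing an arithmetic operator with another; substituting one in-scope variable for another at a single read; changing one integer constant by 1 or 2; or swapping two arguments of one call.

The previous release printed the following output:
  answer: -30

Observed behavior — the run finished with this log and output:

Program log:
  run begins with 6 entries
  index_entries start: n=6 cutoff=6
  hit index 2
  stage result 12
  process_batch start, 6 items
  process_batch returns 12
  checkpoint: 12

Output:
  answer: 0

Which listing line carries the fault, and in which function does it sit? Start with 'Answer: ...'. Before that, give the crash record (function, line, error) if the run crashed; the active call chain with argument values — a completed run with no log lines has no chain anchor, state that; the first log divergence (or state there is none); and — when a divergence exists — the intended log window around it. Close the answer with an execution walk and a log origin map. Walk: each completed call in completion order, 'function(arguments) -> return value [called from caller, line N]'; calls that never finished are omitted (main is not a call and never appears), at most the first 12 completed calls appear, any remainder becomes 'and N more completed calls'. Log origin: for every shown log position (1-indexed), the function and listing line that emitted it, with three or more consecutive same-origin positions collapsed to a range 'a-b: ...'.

Answer: the defect is in process_batch at line 17.
The tell: Log line 6 is where behavior first shows: 'process_batch returns 12' appears instead of 'process_batch returns 42'.
Call chain: main.
First divergence: position 6 — the shown line 'process_batch returns 12' should read 'process_batch returns 42'.
Intended log window:
  4: stage result 12
  5: process_batch start, 6 items
  6: process_batch returns 42
  7: checkpoint: 42
Execution walk:
  resolve_slot([1, 12, 6, 12, 4, 7], 6) -> 2  [called from index_entries, line 8]
  index_entries([1, 12, 6, 12, 4, 7], 6) -> 12  [called from main, line 25]
  process_batch([1, 12, 6, 12, 4, 7]) -> 12  [called from main, line 27]
Log line origins:
  1 — main, line 24
  2 — index_entries, line 7
  3 — index_entries, line 9
  4 — main, line 26
  5 — process_batch, line 14
  6 — process_batch, line 18
  7 — main, line 28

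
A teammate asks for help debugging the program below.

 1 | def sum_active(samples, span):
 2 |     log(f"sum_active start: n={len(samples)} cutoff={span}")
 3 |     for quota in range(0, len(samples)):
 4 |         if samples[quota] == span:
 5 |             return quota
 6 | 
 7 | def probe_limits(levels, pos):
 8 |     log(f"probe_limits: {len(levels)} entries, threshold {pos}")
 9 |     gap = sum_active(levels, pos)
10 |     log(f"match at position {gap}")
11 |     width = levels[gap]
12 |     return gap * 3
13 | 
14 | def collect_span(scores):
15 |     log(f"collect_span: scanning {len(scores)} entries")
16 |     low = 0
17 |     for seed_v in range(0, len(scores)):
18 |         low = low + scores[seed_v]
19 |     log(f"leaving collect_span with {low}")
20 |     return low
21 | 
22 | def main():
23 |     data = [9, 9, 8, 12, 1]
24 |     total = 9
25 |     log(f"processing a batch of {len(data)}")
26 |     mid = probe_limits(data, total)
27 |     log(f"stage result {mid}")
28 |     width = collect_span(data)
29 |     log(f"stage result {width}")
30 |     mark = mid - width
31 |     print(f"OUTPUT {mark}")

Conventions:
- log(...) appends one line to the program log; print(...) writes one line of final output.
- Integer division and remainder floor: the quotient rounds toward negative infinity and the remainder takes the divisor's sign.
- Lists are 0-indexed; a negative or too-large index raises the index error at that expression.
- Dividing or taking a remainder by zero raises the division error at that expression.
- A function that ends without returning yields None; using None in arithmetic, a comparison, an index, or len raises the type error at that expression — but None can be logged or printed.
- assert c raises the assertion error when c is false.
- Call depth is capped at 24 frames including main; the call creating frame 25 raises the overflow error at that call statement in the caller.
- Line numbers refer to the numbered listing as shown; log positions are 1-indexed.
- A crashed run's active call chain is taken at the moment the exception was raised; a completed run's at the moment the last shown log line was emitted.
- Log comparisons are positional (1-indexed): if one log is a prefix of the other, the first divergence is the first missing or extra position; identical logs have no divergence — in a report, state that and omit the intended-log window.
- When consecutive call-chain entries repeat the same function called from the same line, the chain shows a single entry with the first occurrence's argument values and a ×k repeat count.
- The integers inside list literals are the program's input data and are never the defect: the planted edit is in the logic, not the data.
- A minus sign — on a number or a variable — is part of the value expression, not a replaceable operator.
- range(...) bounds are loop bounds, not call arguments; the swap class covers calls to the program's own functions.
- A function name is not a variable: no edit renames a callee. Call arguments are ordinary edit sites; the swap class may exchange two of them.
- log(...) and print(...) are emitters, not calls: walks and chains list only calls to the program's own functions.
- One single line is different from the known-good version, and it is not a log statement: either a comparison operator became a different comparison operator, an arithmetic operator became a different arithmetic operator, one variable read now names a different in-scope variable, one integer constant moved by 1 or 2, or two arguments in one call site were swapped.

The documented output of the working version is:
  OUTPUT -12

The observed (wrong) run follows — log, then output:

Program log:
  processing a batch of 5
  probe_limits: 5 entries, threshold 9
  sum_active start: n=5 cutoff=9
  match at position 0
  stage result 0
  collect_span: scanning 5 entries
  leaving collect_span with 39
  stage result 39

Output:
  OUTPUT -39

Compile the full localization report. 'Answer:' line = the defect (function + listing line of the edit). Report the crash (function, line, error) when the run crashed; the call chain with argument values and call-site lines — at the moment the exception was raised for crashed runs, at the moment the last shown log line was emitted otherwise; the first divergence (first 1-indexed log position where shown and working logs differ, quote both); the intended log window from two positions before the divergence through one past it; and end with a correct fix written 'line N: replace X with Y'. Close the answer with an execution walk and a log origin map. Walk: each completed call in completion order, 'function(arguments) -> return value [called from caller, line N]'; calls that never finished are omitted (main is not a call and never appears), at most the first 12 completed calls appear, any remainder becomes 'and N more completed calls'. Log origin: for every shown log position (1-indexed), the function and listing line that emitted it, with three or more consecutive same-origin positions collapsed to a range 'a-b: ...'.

Answer: the defect is in probe_limits at line 12.
The tell: Everything matches until log position 5, which reads 'stage result 0' in place of 'stage result 27'.
Call chain: main.
First divergence: position 5 — the shown line 'stage result 0' should read 'stage result 27'.
Intended log window:
  3: sum_active start: n=5 cutoff=9
  4: match at position 0
  5: stage result 27
  6: collect_span: scanning 5 entries
Execution walk:
  sum_active([9, 9, 8, 12, 1], 9) -> 0  [called from probe_limits, line 9]
  probe_limits([9, 9, 8, 12, 1], 9) -> 0  [called from main, line 26]
  collect_span([9, 9, 8, 12, 1]) -> 39  [called from main, line 28]
Log origins:
  1: emitted by main (line 25)
  2: emitted by probe_limits (line 8)
  3: emitted by sum_active (line 2)
  4: emitted by probe_limits (line 10)
  5: emitted by main (line 27)
  6: emitted by collect_span (line 15)
  7: emitted by collect_span (line 19)
  8: emitted by main (line 29)
A correct fix: line 12: replace `gap` with `width`.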